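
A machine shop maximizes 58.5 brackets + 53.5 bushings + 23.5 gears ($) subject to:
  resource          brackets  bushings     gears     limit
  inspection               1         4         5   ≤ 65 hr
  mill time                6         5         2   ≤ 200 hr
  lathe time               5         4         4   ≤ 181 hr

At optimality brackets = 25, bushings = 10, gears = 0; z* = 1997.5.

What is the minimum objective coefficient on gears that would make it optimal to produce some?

Binding: inspection and mill time. Non-binding: lathe time (16 unused).
Since lathe time is not tight, its dual is 0.
From A_Bᵀ y = c: 1·y_inspection + 6·y_mill time = 58.5; 4·y_inspection + 5·y_mill time = 53.5.
This yields shadow prices y_inspection = 1.5, y_mill time = 9.5.
gears enters the basis when its profit ≥ yᵀa₃ = 1.5·5 + 9.5·2 = 26.5.

26.5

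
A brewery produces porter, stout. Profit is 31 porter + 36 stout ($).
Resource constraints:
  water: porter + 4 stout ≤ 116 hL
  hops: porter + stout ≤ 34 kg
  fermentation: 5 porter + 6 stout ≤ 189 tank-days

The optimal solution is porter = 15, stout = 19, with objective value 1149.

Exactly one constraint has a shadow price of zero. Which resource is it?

water

water: 91/116 (slack 25)
hops: 34/34 (binding)
fermentation: 189/189 (binding)
By complementary slackness, a constraint with positive slack has shadow price 0 → water.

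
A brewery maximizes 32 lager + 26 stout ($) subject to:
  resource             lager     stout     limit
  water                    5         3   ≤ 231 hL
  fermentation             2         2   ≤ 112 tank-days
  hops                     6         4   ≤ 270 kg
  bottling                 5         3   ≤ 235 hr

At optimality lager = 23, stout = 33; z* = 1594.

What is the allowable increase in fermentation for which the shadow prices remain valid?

Binding constraints: fermentation, hops. The basis is B = [[2,2],[6,4]] with det -4.
Per unit increase in fermentation, x* moves by d = (-1, 1.5).
The basis stays optimal until lager reaches 0; allowable increase = 23 tank-days.

23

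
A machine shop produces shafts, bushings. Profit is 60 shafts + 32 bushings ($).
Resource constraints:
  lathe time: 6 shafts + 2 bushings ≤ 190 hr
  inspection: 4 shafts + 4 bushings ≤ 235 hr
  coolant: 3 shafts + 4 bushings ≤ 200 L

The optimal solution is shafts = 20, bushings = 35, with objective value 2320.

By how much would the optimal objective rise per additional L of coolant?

Binding: lathe time and coolant. Non-binding: inspection (15 unused).
By complementary slackness, y = 0 for the non-binding constraint.
Dual feasibility on the basic columns requires 6·y_lathe time + 3·y_coolant = 60, 2·y_lathe time + 4·y_coolant = 32.
→ y_lathe time = 8 and y_coolant = 4.
Shadow price of coolant = 4.

4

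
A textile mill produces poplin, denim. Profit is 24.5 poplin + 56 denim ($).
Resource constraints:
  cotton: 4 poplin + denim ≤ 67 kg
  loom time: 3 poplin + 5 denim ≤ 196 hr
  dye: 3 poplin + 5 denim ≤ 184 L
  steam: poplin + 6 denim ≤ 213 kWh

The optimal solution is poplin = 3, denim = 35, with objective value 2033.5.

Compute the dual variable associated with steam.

3.5

At the optimum: cotton uses 47 of 67 (slack = 20); loom time uses 184 of 196 (slack = 12); dye uses 184 of 184 (binding); steam uses 213 of 213 (binding).
By complementary slackness, y = 0 for the non-binding constraints.
The binding rows give the dual system: 3·y_dye + 1·y_steam = 24.5 and 5·y_dye + 6·y_steam = 56.
This yields shadow prices y_dye = 7, y_steam = 3.5.
Shadow price of steam = 3.5.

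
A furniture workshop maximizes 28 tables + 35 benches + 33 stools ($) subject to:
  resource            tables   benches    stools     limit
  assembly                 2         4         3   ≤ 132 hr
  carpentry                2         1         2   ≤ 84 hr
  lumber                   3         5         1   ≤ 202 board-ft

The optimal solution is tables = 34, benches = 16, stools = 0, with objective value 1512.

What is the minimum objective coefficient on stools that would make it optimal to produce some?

35

At the optimum: assembly uses 132 of 132 (binding); carpentry uses 84 of 84 (binding); lumber uses 182 of 202 (slack = 20).
Slack constraints have shadow price 0 (complementary slackness).
From A_Bᵀ y = c: 2·y_assembly + 2·y_carpentry = 28; 4·y_assembly + 1·y_carpentry = 35.
→ y_assembly = 7 and y_carpentry = 7.
stools enters the basis when its profit ≥ yᵀa₃ = 7·3 + 7·2 = 35.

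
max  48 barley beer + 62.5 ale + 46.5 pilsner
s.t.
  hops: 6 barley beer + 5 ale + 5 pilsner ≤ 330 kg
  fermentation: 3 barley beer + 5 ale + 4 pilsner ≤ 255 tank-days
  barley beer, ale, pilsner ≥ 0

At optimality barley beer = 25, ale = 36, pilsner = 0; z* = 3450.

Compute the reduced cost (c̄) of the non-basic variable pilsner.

Both hops and fermentation are binding at x*.
Dual feasibility on the basic columns requires 6·y_hops + 3·y_fermentation = 48, 5·y_hops + 5·y_fermentation = 62.5.
Solving: y_hops = 3.5, y_fermentation = 9.
Reduced cost of pilsner: c₃ − yᵀa₃ = 46.5 − (3.5·5 + 9·4) = 46.5 − 53.5 = -7.

-7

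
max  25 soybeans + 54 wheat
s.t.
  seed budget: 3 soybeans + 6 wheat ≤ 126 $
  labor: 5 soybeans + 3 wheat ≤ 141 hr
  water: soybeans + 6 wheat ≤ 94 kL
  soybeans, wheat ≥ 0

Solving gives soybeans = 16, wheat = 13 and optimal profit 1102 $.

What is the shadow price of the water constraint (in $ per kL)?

1

Binding: seed budget and water. Non-binding: labor (22 unused).
Since labor is not tight, its dual is 0.
Dual feasibility on the basic columns requires 3·y_seed budget + 1·y_water = 25, 6·y_seed budget + 6·y_water = 54.
→ y_seed budget = 8 and y_water = 1.
Shadow price of water = 1.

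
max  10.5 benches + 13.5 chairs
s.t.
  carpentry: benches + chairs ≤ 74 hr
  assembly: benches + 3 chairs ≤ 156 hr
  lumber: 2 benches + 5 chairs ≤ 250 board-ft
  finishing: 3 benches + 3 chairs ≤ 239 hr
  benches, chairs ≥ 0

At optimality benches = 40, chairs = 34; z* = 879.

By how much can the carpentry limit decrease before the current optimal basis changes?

24

Binding constraints: carpentry, lumber. The basis is B = [[1,1],[2,5]] with det 3.
Per unit decrease in carpentry, x* moves by d = (-1.6667, 0.6667).
The basis stays optimal until benches reaches 0; allowable decrease = 24 hr.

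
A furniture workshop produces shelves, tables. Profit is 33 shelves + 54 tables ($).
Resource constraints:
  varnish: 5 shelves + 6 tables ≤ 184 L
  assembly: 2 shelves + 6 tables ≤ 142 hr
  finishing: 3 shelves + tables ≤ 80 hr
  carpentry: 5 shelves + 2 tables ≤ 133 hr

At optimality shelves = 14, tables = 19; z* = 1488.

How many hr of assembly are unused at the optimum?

assembly used = 2·14 + 6·19 = 142; slack = 142 − 142 = 0.

0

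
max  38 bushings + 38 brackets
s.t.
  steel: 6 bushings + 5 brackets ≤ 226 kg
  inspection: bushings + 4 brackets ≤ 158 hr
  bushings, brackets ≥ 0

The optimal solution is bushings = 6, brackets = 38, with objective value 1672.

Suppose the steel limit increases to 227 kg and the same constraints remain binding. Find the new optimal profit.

At the optimum: steel uses 226 of 226 (binding); inspection uses 158 of 158 (binding).
From A_Bᵀ y = c: 6·y_steel + 1·y_inspection = 38; 5·y_steel + 4·y_inspection = 38.
Solving: y_steel = 6, y_inspection = 2.
Δz = y_steel·Δb = 6 × (1) = 6, so new z* = 1672 + 6 = 1678.

1678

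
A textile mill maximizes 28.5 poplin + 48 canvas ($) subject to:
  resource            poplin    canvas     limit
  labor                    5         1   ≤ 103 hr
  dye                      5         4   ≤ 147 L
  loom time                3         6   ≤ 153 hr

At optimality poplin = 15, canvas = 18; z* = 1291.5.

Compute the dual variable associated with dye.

1.5

Check each constraint at x*: labor 93/103 (slack 10); dye 147/147 (tight); loom time 153/153 (tight).
Since labor is not tight, its dual is 0.
Dual feasibility on the basic columns requires 5·y_dye + 3·y_loom time = 28.5, 4·y_dye + 6·y_loom time = 48.
→ y_dye = 1.5 and y_loom time = 7.
Shadow price of dye = 1.5.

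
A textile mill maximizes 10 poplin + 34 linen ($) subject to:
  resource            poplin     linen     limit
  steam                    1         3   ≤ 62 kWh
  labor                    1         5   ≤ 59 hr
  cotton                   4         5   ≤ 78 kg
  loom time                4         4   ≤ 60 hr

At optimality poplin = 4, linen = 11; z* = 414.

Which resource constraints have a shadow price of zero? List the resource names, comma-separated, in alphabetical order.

steam: 37/62 (slack 25)
labor: 59/59 (binding)
cotton: 71/78 (slack 7)
loom time: 60/60 (binding)
By complementary slackness, a constraint with positive slack has shadow price 0 → cotton, steam.

cotton, steam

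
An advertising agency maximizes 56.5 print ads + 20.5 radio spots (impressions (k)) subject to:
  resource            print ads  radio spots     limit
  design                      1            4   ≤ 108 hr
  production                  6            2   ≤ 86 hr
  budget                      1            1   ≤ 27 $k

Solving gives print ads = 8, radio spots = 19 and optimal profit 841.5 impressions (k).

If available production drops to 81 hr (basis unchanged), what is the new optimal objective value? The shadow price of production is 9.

796.5

Δb = -5, so new z* = 841.5 + (9)·(-5) = 841.5 − 45 = 796.5.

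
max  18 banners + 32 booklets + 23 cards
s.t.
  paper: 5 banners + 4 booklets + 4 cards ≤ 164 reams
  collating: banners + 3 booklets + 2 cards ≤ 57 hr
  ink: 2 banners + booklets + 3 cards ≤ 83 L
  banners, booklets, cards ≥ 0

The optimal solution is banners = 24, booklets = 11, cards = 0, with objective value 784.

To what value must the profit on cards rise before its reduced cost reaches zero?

Binding: paper and collating. Non-binding: ink (24 unused).
Since ink is not tight, its dual is 0.
The binding rows give the dual system: 5·y_paper + 1·y_collating = 18 and 4·y_paper + 3·y_collating = 32.
Solving: y_paper = 2, y_collating = 8.
cards enters the basis when its profit ≥ yᵀa₃ = 2·4 + 8·2 = 24.

24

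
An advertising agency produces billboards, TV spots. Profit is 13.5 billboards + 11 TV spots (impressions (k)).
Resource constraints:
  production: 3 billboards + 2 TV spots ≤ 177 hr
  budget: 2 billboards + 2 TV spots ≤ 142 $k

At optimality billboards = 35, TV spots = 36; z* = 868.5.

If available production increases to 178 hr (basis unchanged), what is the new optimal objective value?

At the optimum: production uses 177 of 177 (binding); budget uses 142 of 142 (binding).
From A_Bᵀ y = c: 3·y_production + 2·y_budget = 13.5; 2·y_production + 2·y_budget = 11.
→ y_production = 2.5 and y_budget = 3.
Δz = y_production·Δb = 2.5 × (1) = 2.5, so new z* = 868.5 + 2.5 = 871.

871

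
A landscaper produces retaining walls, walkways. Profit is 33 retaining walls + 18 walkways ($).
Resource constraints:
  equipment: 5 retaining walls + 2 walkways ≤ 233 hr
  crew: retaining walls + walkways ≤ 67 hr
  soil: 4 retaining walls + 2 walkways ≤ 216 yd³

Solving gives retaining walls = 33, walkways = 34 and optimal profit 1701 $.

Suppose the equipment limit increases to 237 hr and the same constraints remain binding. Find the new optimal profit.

1721

Binding: equipment and crew. Non-binding: soil (16 unused).
By complementary slackness, y = 0 for the non-binding constraint.
The binding rows give the dual system: 5·y_equipment + 1·y_crew = 33 and 2·y_equipment + 1·y_crew = 18.
This yields shadow prices y_equipment = 5, y_crew = 8.
Δz = y_equipment·Δb = 5 × (4) = 20, so new z* = 1701 + 20 = 1721.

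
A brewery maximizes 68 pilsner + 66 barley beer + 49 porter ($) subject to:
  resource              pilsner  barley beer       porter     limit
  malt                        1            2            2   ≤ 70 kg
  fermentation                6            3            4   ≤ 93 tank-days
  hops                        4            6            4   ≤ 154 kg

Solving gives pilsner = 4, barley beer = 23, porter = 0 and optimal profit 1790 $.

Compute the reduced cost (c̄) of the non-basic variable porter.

Check each constraint at x*: malt 50/70 (slack 20); fermentation 93/93 (tight); hops 154/154 (tight).
Since malt is not tight, its dual is 0.
Dual feasibility on the basic columns requires 6·y_fermentation + 4·y_hops = 68, 3·y_fermentation + 6·y_hops = 66.
This yields shadow prices y_fermentation = 6, y_hops = 8.
Reduced cost of porter: c₃ − yᵀa₃ = 49 − (6·4 + 8·4) = 49 − 56 = -7.

-7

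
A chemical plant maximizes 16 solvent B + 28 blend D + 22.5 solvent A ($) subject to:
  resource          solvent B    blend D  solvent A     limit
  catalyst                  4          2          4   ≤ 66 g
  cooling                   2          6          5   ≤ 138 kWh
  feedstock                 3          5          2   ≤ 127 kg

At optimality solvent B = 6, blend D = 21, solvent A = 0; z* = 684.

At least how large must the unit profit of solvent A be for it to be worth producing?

Check each constraint at x*: catalyst 66/66 (tight); cooling 138/138 (tight); feedstock 123/127 (slack 4).
By complementary slackness, y = 0 for the non-binding constraint.
The binding rows give the dual system: 4·y_catalyst + 2·y_cooling = 16 and 2·y_catalyst + 6·y_cooling = 28.
This yields shadow prices y_catalyst = 2, y_cooling = 4.
solvent A enters the basis when its profit ≥ yᵀa₃ = 2·4 + 4·5 = 28.

28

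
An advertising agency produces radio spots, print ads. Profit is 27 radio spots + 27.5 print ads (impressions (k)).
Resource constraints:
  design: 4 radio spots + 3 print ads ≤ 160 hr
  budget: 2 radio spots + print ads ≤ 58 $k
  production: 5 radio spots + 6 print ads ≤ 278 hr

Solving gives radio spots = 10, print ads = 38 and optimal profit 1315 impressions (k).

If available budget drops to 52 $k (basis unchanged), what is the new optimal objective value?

Binding: budget and production. Non-binding: design (6 unused).
Slack constraints have shadow price 0 (complementary slackness).
From A_Bᵀ y = c: 2·y_budget + 5·y_production = 27; 1·y_budget + 6·y_production = 27.5.
Solving: y_budget = 3.5, y_production = 4.
Δz = y_budget·Δb = 3.5 × (-6) = -21, so new z* = 1315 − 21 = 1294.

1294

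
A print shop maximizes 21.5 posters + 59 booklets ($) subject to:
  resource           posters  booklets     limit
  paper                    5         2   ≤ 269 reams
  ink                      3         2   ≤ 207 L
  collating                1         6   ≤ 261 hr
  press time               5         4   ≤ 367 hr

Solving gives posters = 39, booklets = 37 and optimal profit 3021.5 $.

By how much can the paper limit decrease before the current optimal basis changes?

182

Binding constraints: paper, collating. The basis is B = [[5,2],[1,6]] with det 28.
Per unit decrease in paper, x* moves by d = (-0.2143, 0.0357).
The basis stays optimal until posters reaches 0; allowable decrease = 182 reams.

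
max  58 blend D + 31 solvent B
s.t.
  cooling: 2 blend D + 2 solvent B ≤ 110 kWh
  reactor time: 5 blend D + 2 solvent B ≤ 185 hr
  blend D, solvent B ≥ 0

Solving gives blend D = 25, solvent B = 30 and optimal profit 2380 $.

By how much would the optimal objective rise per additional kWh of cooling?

At the optimum: cooling uses 110 of 110 (binding); reactor time uses 185 of 185 (binding).
From A_Bᵀ y = c: 2·y_cooling + 5·y_reactor time = 58; 2·y_cooling + 2·y_reactor time = 31.
This yields shadow prices y_cooling = 6.5, y_reactor time = 9.
Shadow price of cooling = 6.5.

6.5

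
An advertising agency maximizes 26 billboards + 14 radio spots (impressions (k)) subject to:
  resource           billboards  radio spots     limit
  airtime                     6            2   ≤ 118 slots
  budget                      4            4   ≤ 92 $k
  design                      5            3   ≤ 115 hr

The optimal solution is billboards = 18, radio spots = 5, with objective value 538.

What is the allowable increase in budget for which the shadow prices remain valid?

Binding constraints: airtime, budget. The basis is B = [[6,2],[4,4]] with det 16.
Per unit increase in budget, x* moves by d = (-0.125, 0.375).
The basis stays optimal until design becomes binding; allowable increase = 20 $k.

20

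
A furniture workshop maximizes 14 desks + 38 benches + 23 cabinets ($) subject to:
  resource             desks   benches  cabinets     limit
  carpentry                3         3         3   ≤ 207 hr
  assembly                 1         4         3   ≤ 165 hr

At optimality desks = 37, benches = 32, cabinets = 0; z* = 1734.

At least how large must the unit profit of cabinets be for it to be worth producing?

Both carpentry and assembly are binding at x*.
From A_Bᵀ y = c: 3·y_carpentry + 1·y_assembly = 14; 3·y_carpentry + 4·y_assembly = 38.
This yields shadow prices y_carpentry = 2, y_assembly = 8.
cabinets enters the basis when its profit ≥ yᵀa₃ = 2·3 + 8·3 = 30.

30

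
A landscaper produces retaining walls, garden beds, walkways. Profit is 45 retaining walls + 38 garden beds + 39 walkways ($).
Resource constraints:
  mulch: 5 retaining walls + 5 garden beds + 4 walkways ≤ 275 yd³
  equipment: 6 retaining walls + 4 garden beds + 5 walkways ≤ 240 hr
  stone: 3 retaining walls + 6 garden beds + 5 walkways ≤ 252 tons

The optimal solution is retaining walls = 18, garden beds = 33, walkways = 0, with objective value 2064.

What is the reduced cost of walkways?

-3.5

Check each constraint at x*: mulch 255/275 (slack 20); equipment 240/240 (tight); stone 252/252 (tight).
Slack constraints have shadow price 0 (complementary slackness).
From A_Bᵀ y = c: 6·y_equipment + 3·y_stone = 45; 4·y_equipment + 6·y_stone = 38.
Solving: y_equipment = 6.5, y_stone = 2.
Reduced cost of walkways: c₃ − yᵀa₃ = 39 − (6.5·5 + 2·5) = 39 − 42.5 = -3.5.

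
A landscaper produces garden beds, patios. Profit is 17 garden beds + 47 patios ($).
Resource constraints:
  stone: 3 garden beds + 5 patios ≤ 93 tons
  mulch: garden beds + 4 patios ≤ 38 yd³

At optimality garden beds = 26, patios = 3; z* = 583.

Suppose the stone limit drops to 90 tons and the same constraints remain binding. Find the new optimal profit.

Check each constraint at x*: stone 93/93 (tight); mulch 38/38 (tight).
Dual feasibility on the basic columns requires 3·y_stone + 1·y_mulch = 17, 5·y_stone + 4·y_mulch = 47.
This yields shadow prices y_stone = 3, y_mulch = 8.
Δz = y_stone·Δb = 3 × (-3) = -9, so new z* = 583 − 9 = 574.

574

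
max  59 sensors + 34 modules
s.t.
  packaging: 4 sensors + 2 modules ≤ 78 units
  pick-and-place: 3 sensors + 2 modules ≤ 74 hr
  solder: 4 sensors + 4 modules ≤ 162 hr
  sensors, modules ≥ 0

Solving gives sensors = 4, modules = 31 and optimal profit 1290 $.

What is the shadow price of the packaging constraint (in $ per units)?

8

At the optimum: packaging uses 78 of 78 (binding); pick-and-place uses 74 of 74 (binding); solder uses 140 of 162 (slack = 22).
By complementary slackness, y = 0 for the non-binding constraint.
The binding rows give the dual system: 4·y_packaging + 3·y_pick-and-place = 59 and 2·y_packaging + 2·y_pick-and-place = 34.
This yields shadow prices y_packaging = 8, y_pick-and-place = 9.
Shadow price of packaging = 8.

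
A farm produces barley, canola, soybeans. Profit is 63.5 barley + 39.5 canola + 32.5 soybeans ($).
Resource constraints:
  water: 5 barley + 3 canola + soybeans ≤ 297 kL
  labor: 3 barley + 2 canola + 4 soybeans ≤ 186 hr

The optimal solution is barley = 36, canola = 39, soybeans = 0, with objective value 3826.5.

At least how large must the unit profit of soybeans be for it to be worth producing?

36.5

Check each constraint at x*: water 297/297 (tight); labor 186/186 (tight).
The binding rows give the dual system: 5·y_water + 3·y_labor = 63.5 and 3·y_water + 2·y_labor = 39.5.
This yields shadow prices y_water = 8.5, y_labor = 7.
soybeans enters the basis when its profit ≥ yᵀa₃ = 8.5·1 + 7·4 = 36.5.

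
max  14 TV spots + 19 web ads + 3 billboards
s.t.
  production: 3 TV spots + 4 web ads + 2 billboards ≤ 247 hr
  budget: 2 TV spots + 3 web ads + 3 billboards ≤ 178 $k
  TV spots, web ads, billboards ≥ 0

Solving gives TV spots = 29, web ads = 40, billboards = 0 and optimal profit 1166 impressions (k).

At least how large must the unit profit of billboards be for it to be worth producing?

11

Both production and budget are binding at x*.
The binding rows give the dual system: 3·y_production + 2·y_budget = 14 and 4·y_production + 3·y_budget = 19.
→ y_production = 4 and y_budget = 1.
billboards enters the basis when its profit ≥ yᵀa₃ = 4·2 + 1·3 = 11.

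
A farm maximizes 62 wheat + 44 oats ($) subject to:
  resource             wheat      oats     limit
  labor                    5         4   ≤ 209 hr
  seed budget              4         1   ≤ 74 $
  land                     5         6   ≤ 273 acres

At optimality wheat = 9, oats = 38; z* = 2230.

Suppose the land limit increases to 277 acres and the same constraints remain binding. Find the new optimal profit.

2254

Binding: seed budget and land. Non-binding: labor (12 unused).
Since labor is not tight, its dual is 0.
Dual feasibility on the basic columns requires 4·y_seed budget + 5·y_land = 62, 1·y_seed budget + 6·y_land = 44.
Solving: y_seed budget = 8, y_land = 6.
Δz = y_land·Δb = 6 × (4) = 24, so new z* = 2230 + 24 = 2254.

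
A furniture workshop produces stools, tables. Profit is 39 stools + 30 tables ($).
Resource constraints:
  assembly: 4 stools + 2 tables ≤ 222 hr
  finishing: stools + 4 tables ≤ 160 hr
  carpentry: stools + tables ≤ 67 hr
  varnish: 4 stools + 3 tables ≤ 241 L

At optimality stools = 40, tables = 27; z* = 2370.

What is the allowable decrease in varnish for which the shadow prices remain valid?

Binding constraints: carpentry, varnish. The basis is B = [[1,1],[4,3]] with det -1.
Per unit decrease in varnish, x* moves by d = (-1, 1).
The basis stays optimal until finishing becomes binding; allowable decrease = 4 L.

4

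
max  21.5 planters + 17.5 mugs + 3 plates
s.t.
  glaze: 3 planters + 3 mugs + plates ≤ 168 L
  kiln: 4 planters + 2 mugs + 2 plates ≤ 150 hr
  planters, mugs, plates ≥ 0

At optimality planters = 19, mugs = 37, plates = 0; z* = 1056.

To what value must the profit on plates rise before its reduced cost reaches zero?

8.5

Check each constraint at x*: glaze 168/168 (tight); kiln 150/150 (tight).
From A_Bᵀ y = c: 3·y_glaze + 4·y_kiln = 21.5; 3·y_glaze + 2·y_kiln = 17.5.
Solving: y_glaze = 4.5, y_kiln = 2.
plates enters the basis when its profit ≥ yᵀa₃ = 4.5·1 + 2·2 = 8.5.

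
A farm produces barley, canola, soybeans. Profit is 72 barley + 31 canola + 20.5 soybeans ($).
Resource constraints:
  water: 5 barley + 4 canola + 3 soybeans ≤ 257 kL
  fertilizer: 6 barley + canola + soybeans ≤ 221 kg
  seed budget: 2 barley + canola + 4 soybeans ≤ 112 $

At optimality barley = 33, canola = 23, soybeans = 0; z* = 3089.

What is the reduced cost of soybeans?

Binding: water and fertilizer. Non-binding: seed budget (23 unused).
By complementary slackness, y = 0 for the non-binding constraint.
Dual feasibility on the basic columns requires 5·y_water + 6·y_fertilizer = 72, 4·y_water + 1·y_fertilizer = 31.
→ y_water = 6 and y_fertilizer = 7.
Reduced cost of soybeans: c₃ − yᵀa₃ = 20.5 − (6·3 + 7·1) = 20.5 − 25 = -4.5.

-4.5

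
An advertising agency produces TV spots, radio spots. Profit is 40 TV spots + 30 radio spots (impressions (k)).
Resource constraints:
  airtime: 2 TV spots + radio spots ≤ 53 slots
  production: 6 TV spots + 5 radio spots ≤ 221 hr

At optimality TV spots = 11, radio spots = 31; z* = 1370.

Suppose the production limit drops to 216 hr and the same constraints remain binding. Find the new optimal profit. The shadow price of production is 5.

Δb = -5, so new z* = 1370 + (5)·(-5) = 1370 − 25 = 1345.

1345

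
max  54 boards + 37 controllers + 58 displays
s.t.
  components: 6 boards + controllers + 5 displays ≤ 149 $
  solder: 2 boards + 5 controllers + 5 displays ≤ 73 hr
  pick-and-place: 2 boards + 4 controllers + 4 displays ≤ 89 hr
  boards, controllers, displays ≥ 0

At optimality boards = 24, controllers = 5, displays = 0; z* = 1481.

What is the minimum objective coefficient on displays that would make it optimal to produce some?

Check each constraint at x*: components 149/149 (tight); solder 73/73 (tight); pick-and-place 68/89 (slack 21).
Slack constraints have shadow price 0 (complementary slackness).
From A_Bᵀ y = c: 6·y_components + 2·y_solder = 54; 1·y_components + 5·y_solder = 37.
→ y_components = 7 and y_solder = 6.
displays enters the basis when its profit ≥ yᵀa₃ = 7·5 + 6·5 = 65.

65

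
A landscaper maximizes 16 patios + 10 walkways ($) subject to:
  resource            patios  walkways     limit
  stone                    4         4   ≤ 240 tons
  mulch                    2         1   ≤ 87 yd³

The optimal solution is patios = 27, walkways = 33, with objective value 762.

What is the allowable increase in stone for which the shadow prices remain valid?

108

Binding constraints: stone, mulch. The basis is B = [[4,4],[2,1]] with det -4.
Per unit increase in stone, x* moves by d = (-0.25, 0.5).
The basis stays optimal until patios reaches 0; allowable increase = 108 tons.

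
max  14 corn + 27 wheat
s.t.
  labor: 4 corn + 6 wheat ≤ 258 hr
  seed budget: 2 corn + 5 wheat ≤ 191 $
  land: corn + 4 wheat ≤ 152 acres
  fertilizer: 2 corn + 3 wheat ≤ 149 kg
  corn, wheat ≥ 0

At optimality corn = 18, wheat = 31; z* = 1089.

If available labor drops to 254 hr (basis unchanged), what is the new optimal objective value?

At the optimum: labor uses 258 of 258 (binding); seed budget uses 191 of 191 (binding); land uses 142 of 152 (slack = 10); fertilizer uses 129 of 149 (slack = 20).
Slack constraints have shadow price 0 (complementary slackness).
Dual feasibility on the basic columns requires 4·y_labor + 2·y_seed budget = 14, 6·y_labor + 5·y_seed budget = 27.
Solving: y_labor = 2, y_seed budget = 3.
Δz = y_labor·Δb = 2 × (-4) = -8, so new z* = 1089 − 8 = 1081.

1081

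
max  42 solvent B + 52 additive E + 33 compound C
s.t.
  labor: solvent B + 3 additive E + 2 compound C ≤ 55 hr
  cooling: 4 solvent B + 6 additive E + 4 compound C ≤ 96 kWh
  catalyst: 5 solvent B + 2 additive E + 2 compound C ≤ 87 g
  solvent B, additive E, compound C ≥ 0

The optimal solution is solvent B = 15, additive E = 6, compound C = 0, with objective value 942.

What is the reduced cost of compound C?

-3

Binding: cooling and catalyst. Non-binding: labor (22 unused).
Since labor is not tight, its dual is 0.
From A_Bᵀ y = c: 4·y_cooling + 5·y_catalyst = 42; 6·y_cooling + 2·y_catalyst = 52.
→ y_cooling = 8 and y_catalyst = 2.
Reduced cost of compound C: c₃ − yᵀa₃ = 33 − (8·4 + 2·2) = 33 − 36 = -3.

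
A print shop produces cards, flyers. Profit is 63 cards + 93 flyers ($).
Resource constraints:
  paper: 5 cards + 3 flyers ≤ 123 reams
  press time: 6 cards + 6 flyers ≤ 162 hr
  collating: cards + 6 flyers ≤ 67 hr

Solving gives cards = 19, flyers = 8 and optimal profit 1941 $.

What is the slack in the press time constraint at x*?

0

press time used = 6·19 + 6·8 = 162; slack = 162 − 162 = 0.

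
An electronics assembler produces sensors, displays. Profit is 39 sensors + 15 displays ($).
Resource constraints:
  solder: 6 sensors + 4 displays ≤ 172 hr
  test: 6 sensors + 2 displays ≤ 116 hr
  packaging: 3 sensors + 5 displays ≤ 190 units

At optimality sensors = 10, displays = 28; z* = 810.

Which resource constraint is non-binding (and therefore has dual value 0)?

solder: 172/172 (binding)
test: 116/116 (binding)
packaging: 170/190 (slack 20)
By complementary slackness, a constraint with positive slack has shadow price 0 → packaging.

packaging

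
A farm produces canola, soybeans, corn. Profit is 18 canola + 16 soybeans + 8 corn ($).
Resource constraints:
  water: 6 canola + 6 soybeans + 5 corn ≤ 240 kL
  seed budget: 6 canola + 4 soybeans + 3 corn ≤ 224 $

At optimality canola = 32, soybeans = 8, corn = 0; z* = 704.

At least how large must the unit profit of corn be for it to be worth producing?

Check each constraint at x*: water 240/240 (tight); seed budget 224/224 (tight).
From A_Bᵀ y = c: 6·y_water + 6·y_seed budget = 18; 6·y_water + 4·y_seed budget = 16.
This yields shadow prices y_water = 2, y_seed budget = 1.
corn enters the basis when its profit ≥ yᵀa₃ = 2·5 + 1·3 = 13.

13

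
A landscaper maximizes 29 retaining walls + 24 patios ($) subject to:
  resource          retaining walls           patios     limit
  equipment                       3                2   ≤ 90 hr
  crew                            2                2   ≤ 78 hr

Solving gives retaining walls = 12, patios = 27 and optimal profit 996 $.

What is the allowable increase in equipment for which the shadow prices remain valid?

Binding constraints: equipment, crew. The basis is B = [[3,2],[2,2]] with det 2.
Per unit increase in equipment, x* moves by d = (1, -1).
The basis stays optimal until patios reaches 0; allowable increase = 27 hr.

27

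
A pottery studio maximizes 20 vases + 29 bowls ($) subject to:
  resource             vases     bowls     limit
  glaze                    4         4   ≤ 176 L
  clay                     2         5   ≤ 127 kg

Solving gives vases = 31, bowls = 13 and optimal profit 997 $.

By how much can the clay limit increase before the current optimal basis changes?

93

Binding constraints: glaze, clay. The basis is B = [[4,4],[2,5]] with det 12.
Per unit increase in clay, x* moves by d = (-0.3333, 0.3333).
The basis stays optimal until vases reaches 0; allowable increase = 93 kg.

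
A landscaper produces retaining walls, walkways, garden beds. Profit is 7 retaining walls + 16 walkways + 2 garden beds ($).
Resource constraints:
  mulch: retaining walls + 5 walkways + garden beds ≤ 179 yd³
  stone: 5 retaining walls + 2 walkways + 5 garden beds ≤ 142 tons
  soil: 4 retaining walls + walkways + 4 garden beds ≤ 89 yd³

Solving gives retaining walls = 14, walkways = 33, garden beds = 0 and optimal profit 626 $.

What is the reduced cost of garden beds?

-5

At the optimum: mulch uses 179 of 179 (binding); stone uses 136 of 142 (slack = 6); soil uses 89 of 89 (binding).
Slack constraints have shadow price 0 (complementary slackness).
The binding rows give the dual system: 1·y_mulch + 4·y_soil = 7 and 5·y_mulch + 1·y_soil = 16.
→ y_mulch = 3 and y_soil = 1.
Reduced cost of garden beds: c₃ − yᵀa₃ = 2 − (3·1 + 1·4) = 2 − 7 = -5.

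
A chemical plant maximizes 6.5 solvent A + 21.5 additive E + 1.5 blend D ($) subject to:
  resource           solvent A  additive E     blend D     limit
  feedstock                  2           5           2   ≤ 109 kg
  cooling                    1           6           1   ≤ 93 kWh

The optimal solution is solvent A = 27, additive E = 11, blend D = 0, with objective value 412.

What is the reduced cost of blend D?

Check each constraint at x*: feedstock 109/109 (tight); cooling 93/93 (tight).
Dual feasibility on the basic columns requires 2·y_feedstock + 1·y_cooling = 6.5, 5·y_feedstock + 6·y_cooling = 21.5.
Solving: y_feedstock = 2.5, y_cooling = 1.5.
Reduced cost of blend D: c₃ − yᵀa₃ = 1.5 − (2.5·2 + 1.5·1) = 1.5 − 6.5 = -5.

-5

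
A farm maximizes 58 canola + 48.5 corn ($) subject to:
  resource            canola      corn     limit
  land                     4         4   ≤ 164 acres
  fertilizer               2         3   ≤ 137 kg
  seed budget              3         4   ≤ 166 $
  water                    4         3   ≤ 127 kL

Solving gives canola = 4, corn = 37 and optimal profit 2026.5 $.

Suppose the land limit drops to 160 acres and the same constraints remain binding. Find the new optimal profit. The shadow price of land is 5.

Δb = -4, so new z* = 2026.5 + (5)·(-4) = 2026.5 − 20 = 2006.5.

2006.5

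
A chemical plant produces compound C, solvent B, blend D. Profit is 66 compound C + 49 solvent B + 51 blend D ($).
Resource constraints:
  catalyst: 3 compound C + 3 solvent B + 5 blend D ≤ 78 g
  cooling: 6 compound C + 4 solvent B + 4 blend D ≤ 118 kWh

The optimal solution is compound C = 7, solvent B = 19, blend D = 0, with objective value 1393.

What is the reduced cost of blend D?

Check each constraint at x*: catalyst 78/78 (tight); cooling 118/118 (tight).
From A_Bᵀ y = c: 3·y_catalyst + 6·y_cooling = 66; 3·y_catalyst + 4·y_cooling = 49.
Solving: y_catalyst = 5, y_cooling = 8.5.
Reduced cost of blend D: c₃ − yᵀa₃ = 51 − (5·5 + 8.5·4) = 51 − 59 = -8.

-8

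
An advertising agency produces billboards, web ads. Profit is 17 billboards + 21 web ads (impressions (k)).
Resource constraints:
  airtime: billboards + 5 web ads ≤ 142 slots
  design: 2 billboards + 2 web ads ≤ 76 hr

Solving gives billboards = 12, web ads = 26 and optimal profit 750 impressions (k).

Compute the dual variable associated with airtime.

Both airtime and design are binding at x*.
The binding rows give the dual system: 1·y_airtime + 2·y_design = 17 and 5·y_airtime + 2·y_design = 21.
Solving: y_airtime = 1, y_design = 8.
Shadow price of airtime = 1.

1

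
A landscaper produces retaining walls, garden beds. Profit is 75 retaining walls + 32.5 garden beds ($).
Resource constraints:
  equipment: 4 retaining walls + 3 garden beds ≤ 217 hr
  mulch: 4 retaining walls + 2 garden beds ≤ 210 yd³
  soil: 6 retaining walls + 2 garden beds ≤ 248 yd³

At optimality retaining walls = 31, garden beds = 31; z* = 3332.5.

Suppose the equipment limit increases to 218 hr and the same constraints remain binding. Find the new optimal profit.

At the optimum: equipment uses 217 of 217 (binding); mulch uses 186 of 210 (slack = 24); soil uses 248 of 248 (binding).
Slack constraints have shadow price 0 (complementary slackness).
Dual feasibility on the basic columns requires 4·y_equipment + 6·y_soil = 75, 3·y_equipment + 2·y_soil = 32.5.
This yields shadow prices y_equipment = 4.5, y_soil = 9.5.
Δz = y_equipment·Δb = 4.5 × (1) = 4.5, so new z* = 3332.5 + 4.5 = 3337.

3337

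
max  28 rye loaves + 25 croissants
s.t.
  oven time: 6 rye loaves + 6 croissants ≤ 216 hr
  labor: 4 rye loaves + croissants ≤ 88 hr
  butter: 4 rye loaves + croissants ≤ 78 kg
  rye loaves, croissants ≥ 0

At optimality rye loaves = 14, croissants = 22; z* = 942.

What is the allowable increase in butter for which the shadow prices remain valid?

Binding constraints: oven time, butter. The basis is B = [[6,6],[4,1]] with det -18.
Per unit increase in butter, x* moves by d = (0.3333, -0.3333).
The basis stays optimal until labor becomes binding; allowable increase = 10 kg.

10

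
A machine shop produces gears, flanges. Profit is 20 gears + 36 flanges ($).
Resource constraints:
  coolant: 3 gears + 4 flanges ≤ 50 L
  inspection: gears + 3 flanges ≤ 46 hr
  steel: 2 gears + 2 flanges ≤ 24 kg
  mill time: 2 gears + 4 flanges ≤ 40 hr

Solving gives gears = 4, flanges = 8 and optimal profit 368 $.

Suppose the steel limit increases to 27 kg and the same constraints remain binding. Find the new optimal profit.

At the optimum: coolant uses 44 of 50 (slack = 6); inspection uses 28 of 46 (slack = 18); steel uses 24 of 24 (binding); mill time uses 40 of 40 (binding).
Since coolant, inspection are not tight, their duals are 0.
From A_Bᵀ y = c: 2·y_steel + 2·y_mill time = 20; 2·y_steel + 4·y_mill time = 36.
Solving: y_steel = 2, y_mill time = 8.
Δz = y_steel·Δb = 2 × (3) = 6, so new z* = 368 + 6 = 374.

374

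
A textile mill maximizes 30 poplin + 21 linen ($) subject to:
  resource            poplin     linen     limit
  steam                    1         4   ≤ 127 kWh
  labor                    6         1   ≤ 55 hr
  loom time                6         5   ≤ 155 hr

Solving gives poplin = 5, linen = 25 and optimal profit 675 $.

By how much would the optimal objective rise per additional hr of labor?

Check each constraint at x*: steam 105/127 (slack 22); labor 55/55 (tight); loom time 155/155 (tight).
Since steam is not tight, its dual is 0.
Dual feasibility on the basic columns requires 6·y_labor + 6·y_loom time = 30, 1·y_labor + 5·y_loom time = 21.
This yields shadow prices y_labor = 1, y_loom time = 4.
Shadow price of labor = 1.

1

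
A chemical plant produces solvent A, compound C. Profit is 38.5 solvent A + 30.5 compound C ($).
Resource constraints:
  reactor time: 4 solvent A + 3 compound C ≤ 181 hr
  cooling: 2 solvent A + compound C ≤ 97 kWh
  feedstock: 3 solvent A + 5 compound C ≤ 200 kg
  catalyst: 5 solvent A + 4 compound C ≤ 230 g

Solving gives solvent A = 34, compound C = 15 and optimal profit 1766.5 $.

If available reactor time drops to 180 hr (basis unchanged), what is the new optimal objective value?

At the optimum: reactor time uses 181 of 181 (binding); cooling uses 83 of 97 (slack = 14); feedstock uses 177 of 200 (slack = 23); catalyst uses 230 of 230 (binding).
Slack constraints have shadow price 0 (complementary slackness).
From A_Bᵀ y = c: 4·y_reactor time + 5·y_catalyst = 38.5; 3·y_reactor time + 4·y_catalyst = 30.5.
→ y_reactor time = 1.5 and y_catalyst = 6.5.
Δz = y_reactor time·Δb = 1.5 × (-1) = -1.5, so new z* = 1766.5 − 1.5 = 1765.

1765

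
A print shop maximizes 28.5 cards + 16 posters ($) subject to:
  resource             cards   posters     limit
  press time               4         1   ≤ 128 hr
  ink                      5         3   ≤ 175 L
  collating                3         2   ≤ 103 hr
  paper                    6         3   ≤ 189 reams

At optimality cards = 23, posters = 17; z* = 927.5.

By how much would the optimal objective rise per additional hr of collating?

3.5

At the optimum: press time uses 109 of 128 (slack = 19); ink uses 166 of 175 (slack = 9); collating uses 103 of 103 (binding); paper uses 189 of 189 (binding).
Slack constraints have shadow price 0 (complementary slackness).
Dual feasibility on the basic columns requires 3·y_collating + 6·y_paper = 28.5, 2·y_collating + 3·y_paper = 16.
This yields shadow prices y_collating = 3.5, y_paper = 3.
Shadow price of collating = 3.5.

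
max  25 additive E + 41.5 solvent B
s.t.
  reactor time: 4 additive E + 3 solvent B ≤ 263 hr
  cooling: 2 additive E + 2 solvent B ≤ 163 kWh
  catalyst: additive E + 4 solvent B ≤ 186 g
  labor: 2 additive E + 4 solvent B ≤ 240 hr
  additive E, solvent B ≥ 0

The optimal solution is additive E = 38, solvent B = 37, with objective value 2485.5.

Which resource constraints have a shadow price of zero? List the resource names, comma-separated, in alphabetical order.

reactor time: 263/263 (binding)
cooling: 150/163 (slack 13)
catalyst: 186/186 (binding)
labor: 224/240 (slack 16)
By complementary slackness, a constraint with positive slack has shadow price 0 → cooling, labor.

cooling, labor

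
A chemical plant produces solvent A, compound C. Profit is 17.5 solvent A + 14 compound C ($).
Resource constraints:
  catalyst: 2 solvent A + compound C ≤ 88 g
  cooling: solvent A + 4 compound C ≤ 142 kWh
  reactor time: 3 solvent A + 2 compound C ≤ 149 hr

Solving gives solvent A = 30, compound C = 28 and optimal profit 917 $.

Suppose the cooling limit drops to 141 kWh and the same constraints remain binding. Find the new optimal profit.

At the optimum: catalyst uses 88 of 88 (binding); cooling uses 142 of 142 (binding); reactor time uses 146 of 149 (slack = 3).
By complementary slackness, y = 0 for the non-binding constraint.
The binding rows give the dual system: 2·y_catalyst + 1·y_cooling = 17.5 and 1·y_catalyst + 4·y_cooling = 14.
→ y_catalyst = 8 and y_cooling = 1.5.
Δz = y_cooling·Δb = 1.5 × (-1) = -1.5, so new z* = 917 − 1.5 = 915.5.

915.5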